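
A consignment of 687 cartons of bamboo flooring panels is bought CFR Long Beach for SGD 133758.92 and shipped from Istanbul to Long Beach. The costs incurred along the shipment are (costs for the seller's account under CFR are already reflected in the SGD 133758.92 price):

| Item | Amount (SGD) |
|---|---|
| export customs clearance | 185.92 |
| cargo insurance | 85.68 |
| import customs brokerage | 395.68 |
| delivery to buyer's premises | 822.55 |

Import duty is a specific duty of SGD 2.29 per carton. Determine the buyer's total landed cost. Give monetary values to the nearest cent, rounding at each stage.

CFR: the seller pays costs through ocean freight to the destination port, but not insurance.
Already in the invoice (seller's account under CFR): export clearance — exclude.
CIF value = CFR price + insurance = 133758.92 + 85.68 = 133844.60
Import duty = 687 × 2.29 = 1573.23
Buyer bears: insurance 85.68 + brokerage 395.68 + delivery 822.55 + duty 1573.23 = 2877.14
Landed cost = invoice 133758.92 + 2877.14 = 136636.06

Total landed cost: SGD 136636.06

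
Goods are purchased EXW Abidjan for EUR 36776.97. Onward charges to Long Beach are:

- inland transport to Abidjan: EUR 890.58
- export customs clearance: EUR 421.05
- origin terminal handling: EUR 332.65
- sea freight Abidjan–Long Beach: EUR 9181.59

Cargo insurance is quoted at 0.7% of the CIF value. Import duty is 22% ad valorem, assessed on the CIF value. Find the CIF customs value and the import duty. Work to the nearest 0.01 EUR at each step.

CIF value: EUR 47938.41; import duty: EUR 10546.45

Let C be the CIF value. C = EXW price + pre-shipment costs + freight + 0.7% × C
C − 0.7% × C = 36776.97 + 890.58 + 421.05 + 332.65 + 9181.59
0.993 × C = 47602.84
C = 47602.84 / 0.993 = 47938.41
Insurance premium = 0.7% × 47938.41 = 335.57
Import duty = 47938.41 × 22% = 10546.45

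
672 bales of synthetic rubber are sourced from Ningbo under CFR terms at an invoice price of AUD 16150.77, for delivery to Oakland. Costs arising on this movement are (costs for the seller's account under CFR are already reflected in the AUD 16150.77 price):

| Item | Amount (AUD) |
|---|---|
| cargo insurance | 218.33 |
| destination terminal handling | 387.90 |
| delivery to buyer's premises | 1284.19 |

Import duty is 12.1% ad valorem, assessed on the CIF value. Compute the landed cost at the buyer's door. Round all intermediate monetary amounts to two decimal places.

Total landed cost: AUD 20021.85

CFR: the seller pays costs through ocean freight to the destination port, but not insurance.
CIF value = CFR price + insurance = 16150.77 + 218.33 = 16369.10
Import duty = 16369.10 × 12.1% = 1980.66
Buyer bears: insurance 218.33 + destination terminal 387.90 + delivery 1284.19 + duty 1980.66 = 3871.08
Landed cost = invoice 16150.77 + 3871.08 = 20021.85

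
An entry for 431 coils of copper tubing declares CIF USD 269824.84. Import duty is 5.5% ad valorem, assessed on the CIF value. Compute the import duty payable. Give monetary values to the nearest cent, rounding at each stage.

Import duty = 269824.84 × 5.5% = 14840.37

Import duty: USD 14840.37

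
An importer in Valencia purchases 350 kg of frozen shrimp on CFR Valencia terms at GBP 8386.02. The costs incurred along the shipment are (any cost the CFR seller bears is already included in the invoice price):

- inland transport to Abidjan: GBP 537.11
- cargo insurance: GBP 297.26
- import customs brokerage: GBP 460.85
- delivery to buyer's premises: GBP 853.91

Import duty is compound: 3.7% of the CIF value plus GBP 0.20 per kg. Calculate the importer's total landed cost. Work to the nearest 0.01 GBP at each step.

CFR: the seller pays costs through ocean freight to the destination port, but not insurance.
Already in the invoice (seller's account under CFR): inland to port — exclude.
CIF value = CFR price + insurance = 8386.02 + 297.26 = 8683.28
Ad valorem component: 8683.28 × 3.7% = 321.28
Specific component: 350 × 0.20 = 70.00
Import duty = 321.28 + 70.00 = 391.28
Buyer bears: insurance 297.26 + brokerage 460.85 + delivery 853.91 + duty 391.28 = 2003.30
Landed cost = invoice 8386.02 + 2003.30 = 10389.32

Total landed cost: GBP 10389.32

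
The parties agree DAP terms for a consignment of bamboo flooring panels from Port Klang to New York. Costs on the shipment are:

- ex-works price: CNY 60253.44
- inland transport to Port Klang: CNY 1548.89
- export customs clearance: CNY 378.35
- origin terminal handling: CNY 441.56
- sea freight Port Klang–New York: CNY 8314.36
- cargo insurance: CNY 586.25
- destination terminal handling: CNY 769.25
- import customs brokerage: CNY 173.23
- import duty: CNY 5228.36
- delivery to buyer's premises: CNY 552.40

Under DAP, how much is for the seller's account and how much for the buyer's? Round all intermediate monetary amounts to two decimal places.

DAP: the seller bears all costs to the named destination except import duty and clearance.
Seller's account: goods 60253.44 + inland to port 1548.89 + export clearance 378.35 + origin terminal 441.56 + freight 8314.36 + insurance 586.25 + destination terminal 769.25 + delivery 552.40 = 72844.50
Buyer's account: brokerage 173.23 + duty 5228.36 = 5401.59

Seller: CNY 72844.50; buyer: CNY 5401.59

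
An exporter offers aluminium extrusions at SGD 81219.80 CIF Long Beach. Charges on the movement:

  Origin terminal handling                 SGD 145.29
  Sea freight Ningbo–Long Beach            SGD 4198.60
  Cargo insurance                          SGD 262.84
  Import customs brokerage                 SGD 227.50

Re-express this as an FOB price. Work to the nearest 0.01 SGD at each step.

Not relevant to the conversion: origin terminal — on the seller under both CIF and FOB; already in the CIF price and stays in the FOB price. brokerage — on the buyer under both terms; not part of either seller's price.
From CIF to FOB, the seller no longer bears: freight, insurance.
FOB price = 81219.80 − 4198.60 − 262.84 = 76758.36

FOB price: SGD 76758.36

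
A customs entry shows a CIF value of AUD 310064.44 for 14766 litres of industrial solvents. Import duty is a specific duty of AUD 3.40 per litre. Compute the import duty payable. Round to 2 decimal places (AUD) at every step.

Import duty: AUD 50204.40

Import duty = 14766 × 3.40 = 50204.40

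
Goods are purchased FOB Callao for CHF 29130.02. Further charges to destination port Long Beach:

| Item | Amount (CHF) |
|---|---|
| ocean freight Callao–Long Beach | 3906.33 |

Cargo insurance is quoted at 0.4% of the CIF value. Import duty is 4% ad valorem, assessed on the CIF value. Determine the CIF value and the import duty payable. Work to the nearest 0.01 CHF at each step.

CIF value: CHF 33169.03; import duty: CHF 1326.76

Let C be the CIF value. C = FOB price + freight + 0.4% × C
C − 0.4% × C = 29130.02 + 3906.33
0.996 × C = 33036.35
C = 33036.35 / 0.996 = 33169.03
Insurance premium = 0.4% × 33169.03 = 132.68
Import duty = 33169.03 × 4% = 1326.76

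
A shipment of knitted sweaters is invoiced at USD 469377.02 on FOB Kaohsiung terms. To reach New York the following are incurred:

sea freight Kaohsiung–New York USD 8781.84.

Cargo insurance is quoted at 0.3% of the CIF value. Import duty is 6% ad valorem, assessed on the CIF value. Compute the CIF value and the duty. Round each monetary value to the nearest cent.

Let C be the CIF value. C = FOB price + freight + 0.3% × C
C − 0.3% × C = 469377.02 + 8781.84
0.997 × C = 478158.86
C = 478158.86 / 0.997 = 479597.65
Insurance premium = 0.3% × 479597.65 = 1438.79
Import duty = 479597.65 × 6% = 28775.86

CIF value: USD 479597.65; import duty: USD 28775.86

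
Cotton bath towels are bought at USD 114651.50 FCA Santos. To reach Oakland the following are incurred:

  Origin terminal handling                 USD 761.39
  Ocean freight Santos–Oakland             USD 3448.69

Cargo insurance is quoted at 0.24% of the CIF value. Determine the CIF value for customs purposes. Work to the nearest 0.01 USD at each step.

CIF value: USD 119147.53

Let C be the CIF value. C = FCA price + pre-shipment costs + freight + 0.24% × C
C − 0.24% × C = 114651.50 + 761.39 + 3448.69
0.9976 × C = 118861.58
C = 118861.58 / 0.9976 = 119147.53
Insurance premium = 0.24% × 119147.53 = 285.95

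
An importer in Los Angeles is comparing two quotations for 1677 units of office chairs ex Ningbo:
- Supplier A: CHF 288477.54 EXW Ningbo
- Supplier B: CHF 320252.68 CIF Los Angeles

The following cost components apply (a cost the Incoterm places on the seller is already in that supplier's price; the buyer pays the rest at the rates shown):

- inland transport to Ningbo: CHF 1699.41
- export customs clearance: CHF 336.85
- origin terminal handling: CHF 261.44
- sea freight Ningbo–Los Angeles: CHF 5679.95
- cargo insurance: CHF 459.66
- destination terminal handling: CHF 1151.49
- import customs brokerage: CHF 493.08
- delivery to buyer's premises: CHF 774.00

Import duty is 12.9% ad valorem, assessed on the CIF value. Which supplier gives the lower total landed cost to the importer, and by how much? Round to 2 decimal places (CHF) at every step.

Supplier A is cheaper by CHF 26348.41

Supplier A (EXW):
CIF value = EXW price + inland to port + export clearance + origin terminal + freight + insurance = 288477.54 + 1699.41 + 336.85 + 261.44 + 5679.95 + 459.66 = 296914.85
Import duty = 296914.85 × 12.9% = 38302.02
Buyer bears (A): 1699.41 + 336.85 + 261.44 + 5679.95 + 459.66 + 1151.49 + 493.08 + 774.00 = 10855.88
Landed cost (A) = invoice 288477.54 + 10855.88 + duty 38302.02 = 337635.44
Supplier B (CIF):
The CIF price already equals the CIF value: 320252.68
Import duty = 320252.68 × 12.9% = 41312.60
Buyer bears (B): 1151.49 + 493.08 + 774.00 = 2418.57
Landed cost (B) = invoice 320252.68 + 2418.57 + duty 41312.60 = 363983.85
Difference = |337635.44 − 363983.85| = 26348.41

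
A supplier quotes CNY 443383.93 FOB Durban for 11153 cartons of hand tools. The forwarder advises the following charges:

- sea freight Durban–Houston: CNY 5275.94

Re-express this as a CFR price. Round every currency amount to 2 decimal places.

CFR price: CNY 448659.87

From FOB to CFR, the seller additionally bears: freight.
CFR price = 443383.93 + 5275.94 = 448659.87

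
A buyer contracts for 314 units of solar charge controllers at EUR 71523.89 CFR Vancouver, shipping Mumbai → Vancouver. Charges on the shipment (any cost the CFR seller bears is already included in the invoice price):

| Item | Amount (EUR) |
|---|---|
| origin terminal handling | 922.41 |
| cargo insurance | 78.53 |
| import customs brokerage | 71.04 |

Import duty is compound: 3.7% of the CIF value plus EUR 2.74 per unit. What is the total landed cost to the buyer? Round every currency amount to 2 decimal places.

Total landed cost: EUR 75183.11

CFR: the seller pays costs through ocean freight to the destination port, but not insurance.
Already in the invoice (seller's account under CFR): origin terminal — exclude.
CIF value = CFR price + insurance = 71523.89 + 78.53 = 71602.42
Ad valorem component: 71602.42 × 3.7% = 2649.29
Specific component: 314 × 2.74 = 860.36
Import duty = 2649.29 + 860.36 = 3509.65
Buyer bears: insurance 78.53 + brokerage 71.04 + duty 3509.65 = 3659.22
Landed cost = invoice 71523.89 + 3659.22 = 75183.11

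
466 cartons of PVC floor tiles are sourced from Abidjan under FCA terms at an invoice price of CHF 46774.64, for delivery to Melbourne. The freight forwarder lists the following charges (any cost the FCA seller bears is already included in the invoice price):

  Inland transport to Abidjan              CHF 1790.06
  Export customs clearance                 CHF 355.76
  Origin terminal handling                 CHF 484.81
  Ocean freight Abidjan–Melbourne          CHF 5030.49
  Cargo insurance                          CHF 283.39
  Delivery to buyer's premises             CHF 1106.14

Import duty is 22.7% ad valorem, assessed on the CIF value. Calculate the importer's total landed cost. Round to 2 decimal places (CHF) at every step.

Total landed cost: CHF 65613.62

FCA: the seller delivers export-cleared goods to the carrier; the buyer bears costs from that point.
Already in the invoice (seller's account under FCA): inland to port, export clearance — exclude.
CIF value = FCA price + origin terminal + freight + insurance = 46774.64 + 484.81 + 5030.49 + 283.39 = 52573.33
Import duty = 52573.33 × 22.7% = 11934.15
Buyer bears: origin terminal 484.81 + freight 5030.49 + insurance 283.39 + delivery 1106.14 + duty 11934.15 = 18838.98
Landed cost = invoice 46774.64 + 18838.98 = 65613.62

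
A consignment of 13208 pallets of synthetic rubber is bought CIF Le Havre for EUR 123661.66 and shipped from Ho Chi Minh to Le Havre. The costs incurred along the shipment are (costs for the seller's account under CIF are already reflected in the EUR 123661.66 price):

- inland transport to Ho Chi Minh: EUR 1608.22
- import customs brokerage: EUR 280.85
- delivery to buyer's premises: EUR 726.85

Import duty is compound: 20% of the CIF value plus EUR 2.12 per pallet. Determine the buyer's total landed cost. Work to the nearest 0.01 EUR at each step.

CIF: the seller pays costs through ocean freight and marine insurance to the destination port.
Already in the invoice (seller's account under CIF): inland to port — exclude.
The CIF price already equals the CIF value: 123661.66
Ad valorem component: 123661.66 × 20% = 24732.33
Specific component: 13208 × 2.12 = 28000.96
Import duty = 24732.33 + 28000.96 = 52733.29
Buyer bears: brokerage 280.85 + delivery 726.85 + duty 52733.29 = 53740.99
Landed cost = invoice 123661.66 + 53740.99 = 177402.65

Total landed cost: EUR 177402.65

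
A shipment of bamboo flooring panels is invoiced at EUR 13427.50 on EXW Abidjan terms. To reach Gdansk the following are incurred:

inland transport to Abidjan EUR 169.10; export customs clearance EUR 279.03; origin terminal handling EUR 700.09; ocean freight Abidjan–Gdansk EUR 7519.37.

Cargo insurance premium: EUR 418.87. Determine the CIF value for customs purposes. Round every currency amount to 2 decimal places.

CIF value: EUR 22513.96

CIF = EXW price + pre-shipment costs + freight + insurance
CIF = 13427.50 + 169.10 + 279.03 + 700.09 + 7519.37 + 418.87 = 22513.96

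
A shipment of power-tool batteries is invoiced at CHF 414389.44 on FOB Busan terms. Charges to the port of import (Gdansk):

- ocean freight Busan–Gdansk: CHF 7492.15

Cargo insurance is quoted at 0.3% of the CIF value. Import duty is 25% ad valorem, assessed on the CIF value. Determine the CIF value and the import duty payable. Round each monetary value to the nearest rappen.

Let C be the CIF value. C = FOB price + freight + 0.3% × C
C − 0.3% × C = 414389.44 + 7492.15
0.997 × C = 421881.59
C = 421881.59 / 0.997 = 423151.04
Insurance premium = 0.3% × 423151.04 = 1269.45
Import duty = 423151.04 × 25% = 105787.76

CIF value: CHF 423151.04; import duty: CHF 105787.76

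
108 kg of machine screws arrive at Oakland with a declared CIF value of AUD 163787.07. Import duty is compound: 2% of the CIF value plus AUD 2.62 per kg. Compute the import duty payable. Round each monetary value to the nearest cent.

Import duty: AUD 3558.70

Ad valorem component: 163787.07 × 2% = 3275.74
Specific component: 108 × 2.62 = 282.96
Import duty = 3275.74 + 282.96 = 3558.70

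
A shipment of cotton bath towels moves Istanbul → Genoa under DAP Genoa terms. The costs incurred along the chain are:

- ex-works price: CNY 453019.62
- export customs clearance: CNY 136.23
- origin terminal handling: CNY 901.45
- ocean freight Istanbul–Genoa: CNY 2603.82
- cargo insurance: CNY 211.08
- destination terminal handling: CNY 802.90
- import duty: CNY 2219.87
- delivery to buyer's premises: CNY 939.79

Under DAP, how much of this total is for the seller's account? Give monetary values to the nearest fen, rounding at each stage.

Seller's account: CNY 458614.89

DAP: the seller bears all costs to the named destination except import duty and clearance.
Seller's account: goods 453019.62 + export clearance 136.23 + origin terminal 901.45 + freight 2603.82 + insurance 211.08 + destination terminal 802.90 + delivery 939.79 = 458614.89
Buyer's account: duty 2219.87 = 2219.87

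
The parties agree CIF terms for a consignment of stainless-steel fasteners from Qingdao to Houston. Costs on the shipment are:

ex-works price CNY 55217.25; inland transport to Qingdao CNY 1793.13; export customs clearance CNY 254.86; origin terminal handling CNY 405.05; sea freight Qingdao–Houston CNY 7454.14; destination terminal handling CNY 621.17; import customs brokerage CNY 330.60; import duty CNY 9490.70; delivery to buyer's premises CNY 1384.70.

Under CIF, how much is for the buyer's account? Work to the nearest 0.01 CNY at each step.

CIF: the seller pays costs through ocean freight and marine insurance to the destination port.
Seller's account: goods 55217.25 + inland to port 1793.13 + export clearance 254.86 + origin terminal 405.05 + freight 7454.14 = 65124.43
Buyer's account: destination terminal 621.17 + brokerage 330.60 + duty 9490.70 + delivery 1384.70 = 11827.17

Buyer's account: CNY 11827.17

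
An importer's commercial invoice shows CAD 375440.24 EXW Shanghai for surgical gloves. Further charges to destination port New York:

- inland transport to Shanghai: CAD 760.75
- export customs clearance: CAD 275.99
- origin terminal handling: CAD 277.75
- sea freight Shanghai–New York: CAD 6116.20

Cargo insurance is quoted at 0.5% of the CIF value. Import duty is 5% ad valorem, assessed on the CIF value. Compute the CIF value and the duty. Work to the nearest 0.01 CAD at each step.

Let C be the CIF value. C = EXW price + pre-shipment costs + freight + 0.5% × C
C − 0.5% × C = 375440.24 + 760.75 + 275.99 + 277.75 + 6116.20
0.995 × C = 382870.93
C = 382870.93 / 0.995 = 384794.90
Insurance premium = 0.5% × 384794.90 = 1923.97
Import duty = 384794.90 × 5% = 19239.75

CIF value: CAD 384794.90; import duty: CAD 19239.75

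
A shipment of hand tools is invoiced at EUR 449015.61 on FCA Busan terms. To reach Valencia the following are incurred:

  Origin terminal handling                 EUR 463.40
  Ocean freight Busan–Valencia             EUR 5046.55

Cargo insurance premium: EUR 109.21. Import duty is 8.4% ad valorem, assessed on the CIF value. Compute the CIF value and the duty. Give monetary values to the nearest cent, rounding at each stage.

CIF = FCA price + pre-shipment costs + freight + insurance
CIF = 449015.61 + 463.40 + 5046.55 + 109.21 = 454634.77
Import duty = 454634.77 × 8.4% = 38189.32

CIF value: EUR 454634.77; import duty: EUR 38189.32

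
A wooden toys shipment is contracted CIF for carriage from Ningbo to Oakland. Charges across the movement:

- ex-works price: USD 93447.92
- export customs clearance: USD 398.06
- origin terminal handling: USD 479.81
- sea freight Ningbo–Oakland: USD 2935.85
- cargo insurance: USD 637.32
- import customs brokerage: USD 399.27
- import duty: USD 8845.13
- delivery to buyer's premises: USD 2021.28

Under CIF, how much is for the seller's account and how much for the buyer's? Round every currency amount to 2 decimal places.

Seller: USD 97898.96; buyer: USD 11265.68

CIF: the seller pays costs through ocean freight and marine insurance to the destination port.
Seller's account: goods 93447.92 + export clearance 398.06 + origin terminal 479.81 + freight 2935.85 + insurance 637.32 = 97898.96
Buyer's account: brokerage 399.27 + duty 8845.13 + delivery 2021.28 = 11265.68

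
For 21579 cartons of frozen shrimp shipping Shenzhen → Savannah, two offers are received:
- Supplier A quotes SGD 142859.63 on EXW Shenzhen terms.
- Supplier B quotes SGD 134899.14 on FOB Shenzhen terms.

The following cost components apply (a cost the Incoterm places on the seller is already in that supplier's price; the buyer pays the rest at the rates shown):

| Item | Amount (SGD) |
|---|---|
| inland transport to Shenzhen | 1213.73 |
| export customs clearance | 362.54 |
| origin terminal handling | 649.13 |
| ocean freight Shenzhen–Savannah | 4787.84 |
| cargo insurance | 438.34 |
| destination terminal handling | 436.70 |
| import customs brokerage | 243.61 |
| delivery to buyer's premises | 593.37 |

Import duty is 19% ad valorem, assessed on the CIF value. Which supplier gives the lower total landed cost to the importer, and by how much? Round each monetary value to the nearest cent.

Supplier A (EXW):
CIF value = EXW price + inland to port + export clearance + origin terminal + freight + insurance = 142859.63 + 1213.73 + 362.54 + 649.13 + 4787.84 + 438.34 = 150311.21
Import duty = 150311.21 × 19% = 28559.13
Buyer bears (A): 1213.73 + 362.54 + 649.13 + 4787.84 + 438.34 + 436.70 + 243.61 + 593.37 = 8725.26
Landed cost (A) = invoice 142859.63 + 8725.26 + duty 28559.13 = 180144.02
Supplier B (FOB):
CIF value = FOB price + freight + insurance = 134899.14 + 4787.84 + 438.34 = 140125.32
Import duty = 140125.32 × 19% = 26623.81
Buyer bears (B): 4787.84 + 438.34 + 436.70 + 243.61 + 593.37 = 6499.86
Landed cost (B) = invoice 134899.14 + 6499.86 + duty 26623.81 = 168022.81
Difference = |180144.02 − 168022.81| = 12121.21

Supplier B is cheaper by SGD 12121.21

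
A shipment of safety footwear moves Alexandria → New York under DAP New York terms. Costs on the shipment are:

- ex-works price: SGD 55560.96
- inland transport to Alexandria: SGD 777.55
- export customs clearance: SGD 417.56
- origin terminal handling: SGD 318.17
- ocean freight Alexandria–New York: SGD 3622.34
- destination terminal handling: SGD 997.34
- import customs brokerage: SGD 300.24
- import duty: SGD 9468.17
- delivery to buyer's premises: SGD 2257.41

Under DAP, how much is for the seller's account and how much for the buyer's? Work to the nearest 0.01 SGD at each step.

Seller: SGD 63951.33; buyer: SGD 9768.41

DAP: the seller bears all costs to the named destination except import duty and clearance.
Seller's account: goods 55560.96 + inland to port 777.55 + export clearance 417.56 + origin terminal 318.17 + freight 3622.34 + destination terminal 997.34 + delivery 2257.41 = 63951.33
Buyer's account: brokerage 300.24 + duty 9468.17 = 9768.41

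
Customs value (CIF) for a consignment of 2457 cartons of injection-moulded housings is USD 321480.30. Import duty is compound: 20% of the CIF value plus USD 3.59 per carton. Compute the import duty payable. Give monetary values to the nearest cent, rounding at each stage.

Ad valorem component: 321480.30 × 20% = 64296.06
Specific component: 2457 × 3.59 = 8820.63
Import duty = 64296.06 + 8820.63 = 73116.69

Import duty: USD 73116.69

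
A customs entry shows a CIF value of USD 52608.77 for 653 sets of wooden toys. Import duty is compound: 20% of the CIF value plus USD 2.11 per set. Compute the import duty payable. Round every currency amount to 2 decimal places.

Ad valorem component: 52608.77 × 20% = 10521.75
Specific component: 653 × 2.11 = 1377.83
Import duty = 10521.75 + 1377.83 = 11899.58

Import duty: USD 11899.58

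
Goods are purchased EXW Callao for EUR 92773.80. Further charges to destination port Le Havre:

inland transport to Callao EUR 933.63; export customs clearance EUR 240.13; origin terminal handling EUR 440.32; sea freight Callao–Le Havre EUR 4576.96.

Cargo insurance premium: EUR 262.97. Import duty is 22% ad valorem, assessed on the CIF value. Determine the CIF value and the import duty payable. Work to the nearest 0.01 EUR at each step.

CIF = EXW price + pre-shipment costs + freight + insurance
CIF = 92773.80 + 933.63 + 240.13 + 440.32 + 4576.96 + 262.97 = 99227.81
Import duty = 99227.81 × 22% = 21830.12

CIF value: EUR 99227.81; import duty: EUR 21830.12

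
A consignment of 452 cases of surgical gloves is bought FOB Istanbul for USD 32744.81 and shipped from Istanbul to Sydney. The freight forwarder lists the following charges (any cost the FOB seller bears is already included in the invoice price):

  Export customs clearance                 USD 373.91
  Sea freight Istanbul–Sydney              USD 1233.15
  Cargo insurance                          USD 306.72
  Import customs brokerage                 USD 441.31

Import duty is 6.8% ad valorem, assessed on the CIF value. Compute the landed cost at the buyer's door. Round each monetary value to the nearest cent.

FOB: the seller bears costs until goods are on board at the origin port; the buyer bears freight, insurance and all costs thereafter.
Already in the invoice (seller's account under FOB): export clearance — exclude.
CIF value = FOB price + freight + insurance = 32744.81 + 1233.15 + 306.72 = 34284.68
Import duty = 34284.68 × 6.8% = 2331.36
Buyer bears: freight 1233.15 + insurance 306.72 + brokerage 441.31 + duty 2331.36 = 4312.54
Landed cost = invoice 32744.81 + 4312.54 = 37057.35

Total landed cost: USD 37057.35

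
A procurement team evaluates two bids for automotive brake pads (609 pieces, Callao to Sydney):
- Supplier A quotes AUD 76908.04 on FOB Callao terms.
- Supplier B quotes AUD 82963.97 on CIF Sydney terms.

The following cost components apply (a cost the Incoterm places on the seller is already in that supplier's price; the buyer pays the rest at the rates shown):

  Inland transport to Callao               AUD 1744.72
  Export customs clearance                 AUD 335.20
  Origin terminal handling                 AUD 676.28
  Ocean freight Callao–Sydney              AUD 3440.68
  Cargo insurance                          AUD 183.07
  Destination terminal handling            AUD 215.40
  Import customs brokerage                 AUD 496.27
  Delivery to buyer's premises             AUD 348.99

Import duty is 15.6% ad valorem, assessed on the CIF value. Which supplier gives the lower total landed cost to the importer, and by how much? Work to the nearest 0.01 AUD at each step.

Supplier A is cheaper by AUD 2811.60

Supplier A (FOB):
CIF value = FOB price + freight + insurance = 76908.04 + 3440.68 + 183.07 = 80531.79
Import duty = 80531.79 × 15.6% = 12562.96
Buyer bears (A): 3440.68 + 183.07 + 215.40 + 496.27 + 348.99 = 4684.41
Landed cost (A) = invoice 76908.04 + 4684.41 + duty 12562.96 = 94155.41
Supplier B (CIF):
The CIF price already equals the CIF value: 82963.97
Import duty = 82963.97 × 15.6% = 12942.38
Buyer bears (B): 215.40 + 496.27 + 348.99 = 1060.66
Landed cost (B) = invoice 82963.97 + 1060.66 + duty 12942.38 = 96967.01
Difference = |94155.41 − 96967.01| = 2811.60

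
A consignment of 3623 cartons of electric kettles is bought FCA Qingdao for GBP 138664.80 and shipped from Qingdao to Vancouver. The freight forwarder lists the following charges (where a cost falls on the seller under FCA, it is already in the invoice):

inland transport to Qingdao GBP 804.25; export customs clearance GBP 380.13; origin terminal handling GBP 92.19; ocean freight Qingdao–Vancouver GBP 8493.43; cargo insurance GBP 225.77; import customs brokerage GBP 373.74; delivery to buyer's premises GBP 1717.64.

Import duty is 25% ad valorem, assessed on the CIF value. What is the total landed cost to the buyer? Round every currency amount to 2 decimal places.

Total landed cost: GBP 186436.62

FCA: the seller delivers export-cleared goods to the carrier; the buyer bears costs from that point.
Already in the invoice (seller's account under FCA): inland to port, export clearance — exclude.
CIF value = FCA price + origin terminal + freight + insurance = 138664.80 + 92.19 + 8493.43 + 225.77 = 147476.19
Import duty = 147476.19 × 25% = 36869.05
Buyer bears: origin terminal 92.19 + freight 8493.43 + insurance 225.77 + brokerage 373.74 + delivery 1717.64 + duty 36869.05 = 47771.82
Landed cost = invoice 138664.80 + 47771.82 = 186436.62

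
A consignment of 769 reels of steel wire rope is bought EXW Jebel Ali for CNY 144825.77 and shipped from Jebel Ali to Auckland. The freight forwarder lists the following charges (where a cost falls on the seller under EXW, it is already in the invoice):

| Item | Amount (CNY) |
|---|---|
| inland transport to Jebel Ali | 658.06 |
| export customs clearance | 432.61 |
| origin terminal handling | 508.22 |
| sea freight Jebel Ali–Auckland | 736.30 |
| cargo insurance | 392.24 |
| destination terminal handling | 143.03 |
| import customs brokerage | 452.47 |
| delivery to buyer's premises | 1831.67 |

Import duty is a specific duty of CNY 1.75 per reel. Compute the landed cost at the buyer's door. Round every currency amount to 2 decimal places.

Total landed cost: CNY 151326.12

EXW: the seller makes goods available at their premises; the buyer bears all onward costs.
CIF value = EXW price + inland to port + export clearance + origin terminal + freight + insurance = 144825.77 + 658.06 + 432.61 + 508.22 + 736.30 + 392.24 = 147553.20
Import duty = 769 × 1.75 = 1345.75
Buyer bears: inland to port 658.06 + export clearance 432.61 + origin terminal 508.22 + freight 736.30 + insurance 392.24 + destination terminal 143.03 + brokerage 452.47 + delivery 1831.67 + duty 1345.75 = 6500.35
Landed cost = invoice 144825.77 + 6500.35 = 151326.12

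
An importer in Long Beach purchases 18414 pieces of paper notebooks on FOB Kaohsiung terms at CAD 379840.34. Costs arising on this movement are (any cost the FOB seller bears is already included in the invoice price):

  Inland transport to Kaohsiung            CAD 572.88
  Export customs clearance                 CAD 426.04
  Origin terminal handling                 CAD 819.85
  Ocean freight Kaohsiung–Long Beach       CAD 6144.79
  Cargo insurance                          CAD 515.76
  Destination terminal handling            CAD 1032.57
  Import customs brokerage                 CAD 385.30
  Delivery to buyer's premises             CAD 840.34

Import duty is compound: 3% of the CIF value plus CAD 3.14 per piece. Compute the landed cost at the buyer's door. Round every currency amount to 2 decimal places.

Total landed cost: CAD 458174.09

FOB: the seller bears costs until goods are on board at the origin port; the buyer bears freight, insurance and all costs thereafter.
Already in the invoice (seller's account under FOB): inland to port, export clearance, origin terminal — exclude.
CIF value = FOB price + freight + insurance = 379840.34 + 6144.79 + 515.76 = 386500.89
Ad valorem component: 386500.89 × 3% = 11595.03
Specific component: 18414 × 3.14 = 57819.96
Import duty = 11595.03 + 57819.96 = 69414.99
Buyer bears: freight 6144.79 + insurance 515.76 + destination terminal 1032.57 + brokerage 385.30 + delivery 840.34 + duty 69414.99 = 78333.75
Landed cost = invoice 379840.34 + 78333.75 = 458174.09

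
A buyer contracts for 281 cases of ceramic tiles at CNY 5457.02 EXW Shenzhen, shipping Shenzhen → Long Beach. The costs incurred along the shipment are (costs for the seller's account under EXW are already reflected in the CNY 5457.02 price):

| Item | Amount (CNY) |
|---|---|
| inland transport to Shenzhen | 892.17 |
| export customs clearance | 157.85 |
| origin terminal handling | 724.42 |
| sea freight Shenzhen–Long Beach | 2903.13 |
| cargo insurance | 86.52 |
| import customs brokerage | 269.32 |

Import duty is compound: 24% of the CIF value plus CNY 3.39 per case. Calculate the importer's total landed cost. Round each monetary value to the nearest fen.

EXW: the seller makes goods available at their premises; the buyer bears all onward costs.
CIF value = EXW price + inland to port + export clearance + origin terminal + freight + insurance = 5457.02 + 892.17 + 157.85 + 724.42 + 2903.13 + 86.52 = 10221.11
Ad valorem component: 10221.11 × 24% = 2453.07
Specific component: 281 × 3.39 = 952.59
Import duty = 2453.07 + 952.59 = 3405.66
Buyer bears: inland to port 892.17 + export clearance 157.85 + origin terminal 724.42 + freight 2903.13 + insurance 86.52 + brokerage 269.32 + duty 3405.66 = 8439.07
Landed cost = invoice 5457.02 + 8439.07 = 13896.09

Total landed cost: CNY 13896.09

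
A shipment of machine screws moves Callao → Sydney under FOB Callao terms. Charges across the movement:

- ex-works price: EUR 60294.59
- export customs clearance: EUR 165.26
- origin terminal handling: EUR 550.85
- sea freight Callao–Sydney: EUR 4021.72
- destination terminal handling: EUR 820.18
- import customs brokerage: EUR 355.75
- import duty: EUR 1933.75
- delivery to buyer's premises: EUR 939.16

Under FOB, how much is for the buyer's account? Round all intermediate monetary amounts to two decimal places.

FOB: the seller bears costs until goods are on board at the origin port; the buyer bears freight, insurance and all costs thereafter.
Seller's account: goods 60294.59 + export clearance 165.26 + origin terminal 550.85 = 61010.70
Buyer's account: freight 4021.72 + destination terminal 820.18 + brokerage 355.75 + duty 1933.75 + delivery 939.16 = 8070.56

Buyer's account: EUR 8070.56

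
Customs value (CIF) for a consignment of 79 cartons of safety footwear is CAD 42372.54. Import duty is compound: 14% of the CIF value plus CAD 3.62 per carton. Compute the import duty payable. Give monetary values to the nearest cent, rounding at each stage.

Ad valorem component: 42372.54 × 14% = 5932.16
Specific component: 79 × 3.62 = 285.98
Import duty = 5932.16 + 285.98 = 6218.14

Import duty: CAD 6218.14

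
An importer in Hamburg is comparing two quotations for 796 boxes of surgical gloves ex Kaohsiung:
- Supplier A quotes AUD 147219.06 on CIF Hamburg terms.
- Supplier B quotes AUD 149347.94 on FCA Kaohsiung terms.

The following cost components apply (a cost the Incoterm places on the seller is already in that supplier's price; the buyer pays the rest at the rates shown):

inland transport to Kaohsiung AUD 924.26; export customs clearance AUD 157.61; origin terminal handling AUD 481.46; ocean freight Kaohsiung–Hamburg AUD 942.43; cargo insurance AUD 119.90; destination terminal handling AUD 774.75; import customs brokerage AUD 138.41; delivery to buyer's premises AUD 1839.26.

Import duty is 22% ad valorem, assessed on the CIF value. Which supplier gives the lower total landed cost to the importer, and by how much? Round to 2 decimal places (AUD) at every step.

Supplier A is cheaper by AUD 4480.66

Supplier A (CIF):
The CIF price already equals the CIF value: 147219.06
Import duty = 147219.06 × 22% = 32388.19
Buyer bears (A): 774.75 + 138.41 + 1839.26 = 2752.42
Landed cost (A) = invoice 147219.06 + 2752.42 + duty 32388.19 = 182359.67
Supplier B (FCA):
CIF value = FCA price + origin terminal + freight + insurance = 149347.94 + 481.46 + 942.43 + 119.90 = 150891.73
Import duty = 150891.73 × 22% = 33196.18
Buyer bears (B): 481.46 + 942.43 + 119.90 + 774.75 + 138.41 + 1839.26 = 4296.21
Landed cost (B) = invoice 149347.94 + 4296.21 + duty 33196.18 = 186840.33
Difference = |182359.67 − 186840.33| = 4480.66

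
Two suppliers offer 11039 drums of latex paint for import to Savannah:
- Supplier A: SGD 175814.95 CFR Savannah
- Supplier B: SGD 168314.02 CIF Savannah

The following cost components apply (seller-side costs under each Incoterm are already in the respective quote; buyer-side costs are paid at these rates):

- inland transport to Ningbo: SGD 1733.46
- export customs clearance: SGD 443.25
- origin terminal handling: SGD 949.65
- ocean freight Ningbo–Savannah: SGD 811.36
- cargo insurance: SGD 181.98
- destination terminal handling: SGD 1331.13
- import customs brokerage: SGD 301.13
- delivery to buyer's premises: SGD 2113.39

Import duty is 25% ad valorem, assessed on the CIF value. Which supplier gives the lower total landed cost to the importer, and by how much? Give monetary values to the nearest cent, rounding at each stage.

Supplier B is cheaper by SGD 9603.63

Supplier A (CFR):
CIF value = CFR price + insurance = 175814.95 + 181.98 = 175996.93
Import duty = 175996.93 × 25% = 43999.23
Buyer bears (A): 181.98 + 1331.13 + 301.13 + 2113.39 = 3927.63
Landed cost (A) = invoice 175814.95 + 3927.63 + duty 43999.23 = 223741.81
Supplier B (CIF):
The CIF price already equals the CIF value: 168314.02
Import duty = 168314.02 × 25% = 42078.51
Buyer bears (B): 1331.13 + 301.13 + 2113.39 = 3745.65
Landed cost (B) = invoice 168314.02 + 3745.65 + duty 42078.51 = 214138.18
Difference = |223741.81 − 214138.18| = 9603.63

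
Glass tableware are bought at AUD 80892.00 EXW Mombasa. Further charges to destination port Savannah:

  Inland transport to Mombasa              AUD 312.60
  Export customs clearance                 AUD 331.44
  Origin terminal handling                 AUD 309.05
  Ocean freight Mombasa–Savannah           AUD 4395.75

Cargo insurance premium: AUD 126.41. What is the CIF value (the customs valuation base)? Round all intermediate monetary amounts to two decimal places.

CIF = EXW price + pre-shipment costs + freight + insurance
CIF = 80892.00 + 312.60 + 331.44 + 309.05 + 4395.75 + 126.41 = 86367.25

CIF value: AUD 86367.25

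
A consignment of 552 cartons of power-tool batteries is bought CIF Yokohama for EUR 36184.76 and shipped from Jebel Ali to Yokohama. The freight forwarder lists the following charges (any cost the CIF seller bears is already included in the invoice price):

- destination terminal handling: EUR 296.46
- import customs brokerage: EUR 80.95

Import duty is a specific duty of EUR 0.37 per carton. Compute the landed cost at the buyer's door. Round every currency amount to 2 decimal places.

CIF: the seller pays costs through ocean freight and marine insurance to the destination port.
The CIF price already equals the CIF value: 36184.76
Import duty = 552 × 0.37 = 204.24
Buyer bears: destination terminal 296.46 + brokerage 80.95 + duty 204.24 = 581.65
Landed cost = invoice 36184.76 + 581.65 = 36766.41

Total landed cost: EUR 36766.41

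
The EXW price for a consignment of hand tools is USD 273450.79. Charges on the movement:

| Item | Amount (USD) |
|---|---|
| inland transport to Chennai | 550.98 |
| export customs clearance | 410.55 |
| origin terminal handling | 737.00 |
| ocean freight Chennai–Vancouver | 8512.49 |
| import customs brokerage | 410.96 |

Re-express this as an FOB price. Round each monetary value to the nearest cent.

FOB price: USD 275149.32

Not relevant to the conversion: brokerage, freight — on the buyer under both terms; not part of either seller's price.
From EXW to FOB, the seller additionally bears: inland to port, export clearance, origin terminal.
FOB price = 273450.79 + 550.98 + 410.55 + 737.00 = 275149.32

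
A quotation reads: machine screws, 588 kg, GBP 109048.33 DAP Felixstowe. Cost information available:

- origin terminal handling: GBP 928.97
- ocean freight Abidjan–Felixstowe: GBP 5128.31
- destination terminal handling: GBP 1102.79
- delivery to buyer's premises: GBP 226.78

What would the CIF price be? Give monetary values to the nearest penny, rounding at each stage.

CIF price: GBP 107718.76

Not relevant to the conversion: freight, origin terminal — on the seller under both DAP and CIF; already in the DAP price and stays in the CIF price.
From DAP to CIF, the seller no longer bears: destination terminal, delivery.
CIF price = 109048.33 − 1102.79 − 226.78 = 107718.76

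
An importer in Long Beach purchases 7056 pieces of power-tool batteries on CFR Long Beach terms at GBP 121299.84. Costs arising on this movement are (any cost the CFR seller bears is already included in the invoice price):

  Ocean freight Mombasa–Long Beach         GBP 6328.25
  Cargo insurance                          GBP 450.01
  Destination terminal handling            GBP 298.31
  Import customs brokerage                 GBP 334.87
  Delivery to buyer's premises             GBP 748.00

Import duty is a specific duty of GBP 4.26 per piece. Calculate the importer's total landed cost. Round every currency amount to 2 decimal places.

Total landed cost: GBP 153189.59

CFR: the seller pays costs through ocean freight to the destination port, but not insurance.
Already in the invoice (seller's account under CFR): freight — exclude.
CIF value = CFR price + insurance = 121299.84 + 450.01 = 121749.85
Import duty = 7056 × 4.26 = 30058.56
Buyer bears: insurance 450.01 + destination terminal 298.31 + brokerage 334.87 + delivery 748.00 + duty 30058.56 = 31889.75
Landed cost = invoice 121299.84 + 31889.75 = 153189.59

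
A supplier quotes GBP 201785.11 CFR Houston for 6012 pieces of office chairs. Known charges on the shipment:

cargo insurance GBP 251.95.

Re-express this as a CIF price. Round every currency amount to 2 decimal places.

From CFR to CIF, the seller additionally bears: insurance.
CIF price = 201785.11 + 251.95 = 202037.06

CIF price: GBP 202037.06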